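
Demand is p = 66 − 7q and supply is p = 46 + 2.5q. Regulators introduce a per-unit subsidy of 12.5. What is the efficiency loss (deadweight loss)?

8.22

Competitive equilibrium: 66 − 7q = 46 + 2.5q → q* = 2.1053, p* = 51.2632.
The subsidy lowers effective supply by 12.5: p = 33.5 + 2.5q.
New quantity: 66 − 7q = 33.5 + 2.5q → q' = 3.4211.
Overproduction Δq = 3.4211 − 2.1053 = 1.3158; wedge = subsidy = 12.5.
Welfare loss = ½ × 1.3158 × 12.5 = 8.22.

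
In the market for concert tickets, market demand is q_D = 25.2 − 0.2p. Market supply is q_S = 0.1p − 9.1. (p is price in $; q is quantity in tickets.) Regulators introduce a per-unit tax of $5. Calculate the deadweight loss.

$0.83

In inverse form: demand p = 126 − 5q, supply p = 91 + 10q.
Competitive equilibrium: 126 − 5q = 91 + 10q → q* = 2.3333, p* = 114.3333.
With the tax, the buyer price exceeds the seller price by 5: (126 − 5q) − (91 + 10q) = 5 → q' = 2.
Δq = 2.3333 − 2 = 0.3333; the wedge equals the tax, 5.
Welfare loss = ½ × 0.3333 × 5 = $0.83.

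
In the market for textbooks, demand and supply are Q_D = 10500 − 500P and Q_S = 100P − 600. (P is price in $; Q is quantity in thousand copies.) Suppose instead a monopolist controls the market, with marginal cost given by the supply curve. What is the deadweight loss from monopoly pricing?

In inverse form: demand P = 21 − 0.002Q, supply P = 6 + 0.01Q.
Competitive equilibrium: 21 − 0.002Q = 6 + 0.01Q → Q* = 1250, P* = 18.5.
Marginal revenue: MR = 21 − 0.004Q. Set MR = MC: 21 − 0.004Q = 6 + 0.01Q → Q_m = 1071.42857.
Price P_m = 21 − 0.002·1071.42857 = 18.85714; MC(Q_m) = 6 + 0.01·1071.42857 = 16.71429.
Competitive Q* = 1250, so ΔQ = 178.57143; wedge = 18.85714 − 16.71429 = 2.14285.
DWL = ½ × 178.57143 × 2.14285 = $191.33 thousand.

$191.33 thousand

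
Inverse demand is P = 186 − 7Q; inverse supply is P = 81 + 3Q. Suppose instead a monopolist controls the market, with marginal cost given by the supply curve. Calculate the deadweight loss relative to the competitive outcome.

Competitive equilibrium: 186 − 7Q = 81 + 3Q → Q* = 10.5, P* = 112.5.
Marginal revenue: MR = 186 − 14Q. Set MR = MC: 186 − 14Q = 81 + 3Q → Q_m = 6.1765.
Price P_m = 186 − 7·6.1765 = 142.7645; MC(Q_m) = 81 + 3·6.1765 = 99.5295.
Competitive Q* = 10.5, so ΔQ = 4.3235; wedge = 142.7645 − 99.5295 = 43.235.
DWL = ½ × 4.3235 × 43.235 = 93.46.

93.46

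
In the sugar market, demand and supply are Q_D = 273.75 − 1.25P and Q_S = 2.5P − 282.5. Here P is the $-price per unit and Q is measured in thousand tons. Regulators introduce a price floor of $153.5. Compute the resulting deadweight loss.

In inverse form: demand P = 219 − 0.8Q, supply P = 113 + 0.4Q.
Competitive equilibrium: 219 − 0.8Q = 113 + 0.4Q → Q* = 88.3333, P* = 148.3333.
At the floor P = 153.5, quantity demanded = (219 − 153.5)/0.8 = 81.875.
Sellers' marginal cost at Q' = 81.875: 113 + 0.4·81.875 = 145.75.
ΔQ = 88.3333 − 81.875 = 6.4583; wedge = 153.5 − 145.75 = 7.75.
Welfare loss = ½ × 6.4583 × 7.75 = $25.03 thousand.

$25.03 thousand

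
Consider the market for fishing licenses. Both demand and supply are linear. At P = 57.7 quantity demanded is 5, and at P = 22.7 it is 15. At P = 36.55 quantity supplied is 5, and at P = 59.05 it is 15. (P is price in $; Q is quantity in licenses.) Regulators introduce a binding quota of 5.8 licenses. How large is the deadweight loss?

$23.82

Demand slope = (22.7 − 57.7)/(15 − 5) = −3.5, so P = 75.2 − 3.5Q.
Supply slope = (59.05 − 36.55)/(15 − 5) = 2.25, so P = 25.3 + 2.25Q.
Competitive equilibrium: 75.2 − 3.5Q = 25.3 + 2.25Q → Q* = 8.6783, P* = 44.8261.
At Q = 5.8: demand price = 75.2 − 3.5·5.8 = 54.9; supply price = 25.3 + 2.25·5.8 = 38.35.
ΔQ = 8.6783 − 5.8 = 2.8783; wedge = 54.9 − 38.35 = 16.55.
The triangle = ½ × 2.8783 × 16.55 = $23.82.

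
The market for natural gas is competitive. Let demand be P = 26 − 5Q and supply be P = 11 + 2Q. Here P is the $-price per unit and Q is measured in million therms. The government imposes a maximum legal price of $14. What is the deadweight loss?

$1.45 million

Competitive equilibrium: 26 − 5Q = 11 + 2Q → Q* = 2.1429, P* = 15.2857.
At the ceiling P = 14, quantity supplied = (14 − 11)/2 = 1.5.
Willingness to pay at Q' = 1.5: 26 − 5·1.5 = 18.5.
ΔQ = 2.1429 − 1.5 = 0.6429; wedge = 18.5 − 14 = 4.5.
Deadweight loss = ½ × 0.6429 × 4.5 = $1.45 million.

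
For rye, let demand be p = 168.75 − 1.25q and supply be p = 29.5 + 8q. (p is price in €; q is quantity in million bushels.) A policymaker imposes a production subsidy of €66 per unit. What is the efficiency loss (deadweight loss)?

Competitive equilibrium: 168.75 − 1.25q = 29.5 + 8q → q* = 15.0541, p* = 149.9324.
The subsidy lowers effective supply by 66: p = 8q − 36.5.
New quantity: 168.75 − 1.25q = 8q − 36.5 → q' = 22.1892.
Overproduction Δq = 22.1892 − 15.0541 = 7.1351; wedge = subsidy = 66.
The triangle = ½ × 7.1351 × 66 = €235.46 million.

€235.46 million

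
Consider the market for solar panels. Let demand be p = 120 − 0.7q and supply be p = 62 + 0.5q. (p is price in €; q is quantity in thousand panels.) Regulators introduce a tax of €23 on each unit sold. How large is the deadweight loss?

Competitive equilibrium: 120 − 0.7q = 62 + 0.5q → q* = 48.3333, p* = 86.1667.
With the tax, the buyer price exceeds the seller price by 23: (120 − 0.7q) − (62 + 0.5q) = 23 → q' = 29.1667.
Δq = 48.3333 − 29.1667 = 19.1666; the wedge equals the tax, 23.
The triangle = ½ × 19.1666 × 23 = €220.42 thousand.

€220.42 thousand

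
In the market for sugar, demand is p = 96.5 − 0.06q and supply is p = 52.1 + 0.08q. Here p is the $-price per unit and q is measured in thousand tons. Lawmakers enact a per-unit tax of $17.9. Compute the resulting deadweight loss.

$1144.32 thousand

Competitive equilibrium: 96.5 − 0.06q = 52.1 + 0.08q → q* = 317.1429, p* = 77.4714.
With the tax, the buyer price exceeds the seller price by 17.9: (96.5 − 0.06q) − (52.1 + 0.08q) = 17.9 → q' = 189.2857.
Δq = 317.1429 − 189.2857 = 127.8572; the wedge equals the tax, 17.9.
Deadweight loss = ½ × 127.8572 × 17.9 = $1144.32 thousand.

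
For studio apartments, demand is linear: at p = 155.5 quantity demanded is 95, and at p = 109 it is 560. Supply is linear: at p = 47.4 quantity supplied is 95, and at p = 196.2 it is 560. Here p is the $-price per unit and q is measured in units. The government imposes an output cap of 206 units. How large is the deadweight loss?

Demand slope = (109 − 155.5)/(560 − 95) = −0.1, so p = 165 − 0.1q.
Supply slope = (196.2 − 47.4)/(560 − 95) = 0.32, so p = 17 + 0.32q.
Competitive equilibrium: 165 − 0.1q = 17 + 0.32q → q* = 352.381, p* = 129.7619.
At q = 206: demand price = 165 − 0.1·206 = 144.4; supply price = 17 + 0.32·206 = 82.92.
Δq = 352.381 − 206 = 146.381; wedge = 144.4 − 82.92 = 61.48.
Deadweight loss = ½ × 146.381 × 61.48 = $4499.75.

$4499.75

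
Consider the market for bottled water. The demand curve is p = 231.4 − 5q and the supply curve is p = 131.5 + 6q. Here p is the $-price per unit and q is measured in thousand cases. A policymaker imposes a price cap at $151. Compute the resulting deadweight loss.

$187.06 thousand

Competitive equilibrium: 231.4 − 5q = 131.5 + 6q → q* = 9.08182, p* = 185.99091.
At the ceiling p = 151, quantity supplied = (151 − 131.5)/6 = 3.25.
Willingness to pay at q' = 3.25: 231.4 − 5·3.25 = 215.15.
Δq = 9.08182 − 3.25 = 5.83182; wedge = 215.15 − 151 = 64.15.
DWL = ½ × 5.83182 × 64.15 = $187.06 thousand.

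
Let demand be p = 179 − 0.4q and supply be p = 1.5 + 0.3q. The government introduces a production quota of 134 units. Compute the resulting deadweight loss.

5004.06

Competitive equilibrium: 179 − 0.4q = 1.5 + 0.3q → q* = 253.5714, p* = 77.5714.
At q = 134: demand price = 179 − 0.4·134 = 125.4; supply price = 1.5 + 0.3·134 = 41.7.
Δq = 253.5714 − 134 = 119.5714; wedge = 125.4 − 41.7 = 83.7.
Deadweight loss = ½ × 119.5714 × 83.7 = 5004.06.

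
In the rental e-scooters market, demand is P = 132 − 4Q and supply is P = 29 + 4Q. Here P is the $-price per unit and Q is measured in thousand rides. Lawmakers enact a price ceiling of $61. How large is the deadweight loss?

Competitive equilibrium: 132 − 4Q = 29 + 4Q → Q* = 12.875, P* = 80.5.
At the ceiling P = 61, quantity supplied = (61 − 29)/4 = 8.
Willingness to pay at Q' = 8: 132 − 4·8 = 100.
ΔQ = 12.875 − 8 = 4.875; wedge = 100 − 61 = 39.
The triangle = ½ × 4.875 × 39 = $95.06 thousand.

$95.06 thousand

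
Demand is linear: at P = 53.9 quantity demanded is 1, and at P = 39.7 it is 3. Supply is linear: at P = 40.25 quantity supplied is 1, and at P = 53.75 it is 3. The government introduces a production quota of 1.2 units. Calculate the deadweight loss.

4.27

Demand slope = (39.7 − 53.9)/(3 − 1) = −7.1, so P = 61 − 7.1Q.
Supply slope = (53.75 − 40.25)/(3 − 1) = 6.75, so P = 33.5 + 6.75Q.
Competitive equilibrium: 61 − 7.1Q = 33.5 + 6.75Q → Q* = 1.9856, P* = 46.9025.
At Q = 1.2: demand price = 61 − 7.1·1.2 = 52.48; supply price = 33.5 + 6.75·1.2 = 41.6.
ΔQ = 1.9856 − 1.2 = 0.7856; wedge = 52.48 − 41.6 = 10.88.
Welfare loss = ½ × 0.7856 × 10.88 = 4.27.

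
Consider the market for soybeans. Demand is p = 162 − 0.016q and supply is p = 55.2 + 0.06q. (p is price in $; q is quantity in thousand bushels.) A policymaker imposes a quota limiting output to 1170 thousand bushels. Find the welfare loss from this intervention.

$2103.25 thousand

Competitive equilibrium: 162 − 0.016q = 55.2 + 0.06q → q* = 1405.2632, p* = 139.5158.
At q = 1170: demand price = 162 − 0.016·1170 = 143.28; supply price = 55.2 + 0.06·1170 = 125.4.
Δq = 1405.2632 − 1170 = 235.2632; wedge = 143.28 − 125.4 = 17.88.
Deadweight loss = ½ × 235.2632 × 17.88 = $2103.25 thousand.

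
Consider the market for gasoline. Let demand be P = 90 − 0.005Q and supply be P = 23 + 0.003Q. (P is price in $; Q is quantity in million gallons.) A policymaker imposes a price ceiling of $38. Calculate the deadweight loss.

Competitive equilibrium: 90 − 0.005Q = 23 + 0.003Q → Q* = 8375, P* = 48.125.
At the ceiling P = 38, quantity supplied = (38 − 23)/0.003 = 5000.
Willingness to pay at Q' = 5000: 90 − 0.005·5000 = 65.
ΔQ = 8375 − 5000 = 3375; wedge = 65 − 38 = 27.
The triangle = ½ × 3375 × 27 = $45562.50 million.

$45562.50 million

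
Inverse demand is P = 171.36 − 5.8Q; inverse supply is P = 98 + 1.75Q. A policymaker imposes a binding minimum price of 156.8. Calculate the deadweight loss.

Competitive equilibrium: 171.36 − 5.8Q = 98 + 1.75Q → Q* = 9.71656, P* = 115.00397.
At the floor P = 156.8, quantity demanded = (171.36 − 156.8)/5.8 = 2.51034.
Sellers' marginal cost at Q' = 2.51034: 98 + 1.75·2.51034 = 102.3931.
ΔQ = 9.71656 − 2.51034 = 7.20622; wedge = 156.8 − 102.3931 = 54.4069.
DWL = ½ × 7.20622 × 54.4069 = 196.03.

196.03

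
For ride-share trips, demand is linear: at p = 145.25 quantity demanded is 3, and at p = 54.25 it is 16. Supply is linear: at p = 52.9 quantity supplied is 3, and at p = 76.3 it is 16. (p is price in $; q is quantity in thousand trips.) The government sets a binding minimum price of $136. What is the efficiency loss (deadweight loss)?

Demand slope = (54.25 − 145.25)/(16 − 3) = −7, so p = 166.25 − 7q.
Supply slope = (76.3 − 52.9)/(16 − 3) = 1.8, so p = 47.5 + 1.8q.
Competitive equilibrium: 166.25 − 7q = 47.5 + 1.8q → q* = 13.49432, p* = 71.78977.
At the floor p = 136, quantity demanded = (166.25 − 136)/7 = 4.32143.
Sellers' marginal cost at q' = 4.32143: 47.5 + 1.8·4.32143 = 55.27857.
Δq = 13.49432 − 4.32143 = 9.17289; wedge = 136 − 55.27857 = 80.72143.
Deadweight loss = ½ × 9.17289 × 80.72143 = $370.22 thousand.

$370.22 thousand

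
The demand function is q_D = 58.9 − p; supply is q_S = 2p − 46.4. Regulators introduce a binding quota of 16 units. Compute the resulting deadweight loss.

In inverse form: demand p = 58.9 − q, supply p = 23.2 + 0.5q.
Competitive equilibrium: 58.9 − q = 23.2 + 0.5q → q* = 23.8, p* = 35.1.
At q = 16: demand price = 58.9 − 1·16 = 42.9; supply price = 23.2 + 0.5·16 = 31.2.
Δq = 23.8 − 16 = 7.8; wedge = 42.9 − 31.2 = 11.7.
DWL = ½ × 7.8 × 11.7 = 45.63.

45.63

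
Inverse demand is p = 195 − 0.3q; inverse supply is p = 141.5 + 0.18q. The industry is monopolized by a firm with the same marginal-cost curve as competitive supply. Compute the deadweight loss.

Competitive equilibrium: 195 − 0.3q = 141.5 + 0.18q → q* = 111.4583, p* = 161.5625.
Marginal revenue: MR = 195 − 0.6q. Set MR = MC: 195 − 0.6q = 141.5 + 0.18q → q_m = 68.5897.
Price p_m = 195 − 0.3·68.5897 = 174.4231; MC(q_m) = 141.5 + 0.18·68.5897 = 153.8461.
Competitive q* = 111.4583, so Δq = 42.8686; wedge = 174.4231 − 153.8461 = 20.577.
Welfare loss = ½ × 42.8686 × 20.577 = 441.05.

441.05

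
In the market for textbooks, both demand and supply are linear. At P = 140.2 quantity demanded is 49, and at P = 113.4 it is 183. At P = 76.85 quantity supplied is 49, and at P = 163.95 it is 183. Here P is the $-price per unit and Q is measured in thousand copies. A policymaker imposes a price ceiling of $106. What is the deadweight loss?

Demand slope = (113.4 − 140.2)/(183 − 49) = −0.2, so P = 150 − 0.2Q.
Supply slope = (163.95 − 76.85)/(183 − 49) = 0.65, so P = 45 + 0.65Q.
Competitive equilibrium: 150 − 0.2Q = 45 + 0.65Q → Q* = 123.5294, P* = 125.2941.
At the ceiling P = 106, quantity supplied = (106 − 45)/0.65 = 93.8462.
Willingness to pay at Q' = 93.8462: 150 − 0.2·93.8462 = 131.2308.
ΔQ = 123.5294 − 93.8462 = 29.6832; wedge = 131.2308 − 106 = 25.2308.
The triangle = ½ × 29.6832 × 25.2308 = $374.47 thousand.

$374.47 thousand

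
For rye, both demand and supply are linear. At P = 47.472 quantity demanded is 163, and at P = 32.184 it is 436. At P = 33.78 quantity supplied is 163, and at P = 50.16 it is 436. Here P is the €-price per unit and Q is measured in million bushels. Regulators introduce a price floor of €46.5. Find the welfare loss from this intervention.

€587.88 million

Demand slope = (32.184 − 47.472)/(436 − 163) = −0.056, so P = 56.6 − 0.056Q.
Supply slope = (50.16 − 33.78)/(436 − 163) = 0.06, so P = 24 + 0.06Q.
Competitive equilibrium: 56.6 − 0.056Q = 24 + 0.06Q → Q* = 281.03448, P* = 40.86207.
At the floor P = 46.5, quantity demanded = (56.6 − 46.5)/0.056 = 180.35714.
Sellers' marginal cost at Q' = 180.35714: 24 + 0.06·180.35714 = 34.82143.
ΔQ = 281.03448 − 180.35714 = 100.67734; wedge = 46.5 − 34.82143 = 11.67857.
Welfare loss = ½ × 100.67734 × 11.67857 = €587.88 million.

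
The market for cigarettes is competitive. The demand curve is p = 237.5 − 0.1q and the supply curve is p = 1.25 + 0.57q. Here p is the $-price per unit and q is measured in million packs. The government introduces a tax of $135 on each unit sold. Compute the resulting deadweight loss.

Competitive equilibrium: 237.5 − 0.1q = 1.25 + 0.57q → q* = 352.61194, p* = 202.23881.
With the tax, the buyer price exceeds the seller price by 135: (237.5 − 0.1q) − (1.25 + 0.57q) = 135 → q' = 151.1194.
Δq = 352.61194 − 151.1194 = 201.49254; the wedge equals the tax, 135.
Welfare loss = ½ × 201.49254 × 135 = $13600.75 million.

$13600.75 million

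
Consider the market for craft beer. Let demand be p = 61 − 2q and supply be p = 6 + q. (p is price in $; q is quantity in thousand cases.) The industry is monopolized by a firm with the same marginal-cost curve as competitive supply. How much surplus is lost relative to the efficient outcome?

Competitive equilibrium: 61 − 2q = 6 + q → q* = 18.3333, p* = 24.3333.
Marginal revenue: MR = 61 − 4q. Set MR = MC: 61 − 4q = 6 + q → q_m = 11.
Price p_m = 61 − 2·11 = 39; MC(q_m) = 6 + 1·11 = 17.
Competitive q* = 18.3333, so Δq = 7.3333; wedge = 39 − 17 = 22.
Welfare loss = ½ × 7.3333 × 22 = $80.67 thousand.

$80.67 thousand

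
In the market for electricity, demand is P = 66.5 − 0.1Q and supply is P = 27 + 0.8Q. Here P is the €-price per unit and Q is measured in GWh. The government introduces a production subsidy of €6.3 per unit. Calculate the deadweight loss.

€22.05

Competitive equilibrium: 66.5 − 0.1Q = 27 + 0.8Q → Q* = 43.8889, P* = 62.1111.
The subsidy lowers effective supply by 6.3: P = 20.7 + 0.8Q.
New quantity: 66.5 − 0.1Q = 20.7 + 0.8Q → Q' = 50.8889.
Overproduction ΔQ = 50.8889 − 43.8889 = 7; wedge = subsidy = 6.3.
DWL = ½ × 7 × 6.3 = €22.05.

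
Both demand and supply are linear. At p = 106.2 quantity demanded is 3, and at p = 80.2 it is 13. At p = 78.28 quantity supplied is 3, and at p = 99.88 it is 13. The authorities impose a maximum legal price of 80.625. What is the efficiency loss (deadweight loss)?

54.38

Demand slope = (80.2 − 106.2)/(13 − 3) = −2.6, so p = 114 − 2.6q.
Supply slope = (99.88 − 78.28)/(13 − 3) = 2.16, so p = 71.8 + 2.16q.
Competitive equilibrium: 114 − 2.6q = 71.8 + 2.16q → q* = 8.8655, p* = 90.9496.
At the ceiling p = 80.625, quantity supplied = (80.625 − 71.8)/2.16 = 4.0856.
Willingness to pay at q' = 4.0856: 114 − 2.6·4.0856 = 103.3774.
Δq = 8.8655 − 4.0856 = 4.7799; wedge = 103.3774 − 80.625 = 22.7524.
DWL = ½ × 4.7799 × 22.7524 = 54.38.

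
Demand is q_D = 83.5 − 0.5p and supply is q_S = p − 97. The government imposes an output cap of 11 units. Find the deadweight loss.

In inverse form: demand p = 167 − 2q, supply p = 97 + q.
Competitive equilibrium: 167 − 2q = 97 + q → q* = 23.3333, p* = 120.3333.
At q = 11: demand price = 167 − 2·11 = 145; supply price = 97 + 1·11 = 108.
Δq = 23.3333 − 11 = 12.3333; wedge = 145 − 108 = 37.
Deadweight loss = ½ × 12.3333 × 37 = 228.17.

228.17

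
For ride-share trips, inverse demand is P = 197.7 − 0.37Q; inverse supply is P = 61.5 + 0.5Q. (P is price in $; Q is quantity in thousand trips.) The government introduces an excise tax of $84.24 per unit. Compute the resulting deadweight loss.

Competitive equilibrium: 197.7 − 0.37Q = 61.5 + 0.5Q → Q* = 156.5517, P* = 139.7759.
With the tax, the buyer price exceeds the seller price by 84.24: (197.7 − 0.37Q) − (61.5 + 0.5Q) = 84.24 → Q' = 59.7241.
ΔQ = 156.5517 − 59.7241 = 96.8276; the wedge equals the tax, 84.24.
DWL = ½ × 96.8276 × 84.24 = $4078.38 thousand.

$4078.38 thousand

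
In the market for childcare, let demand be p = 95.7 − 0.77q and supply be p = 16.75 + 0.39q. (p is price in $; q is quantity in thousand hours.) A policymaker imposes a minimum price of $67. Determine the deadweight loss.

Competitive equilibrium: 95.7 − 0.77q = 16.75 + 0.39q → q* = 68.0603, p* = 43.2935.
At the floor p = 67, quantity demanded = (95.7 − 67)/0.77 = 37.2727.
Sellers' marginal cost at q' = 37.2727: 16.75 + 0.39·37.2727 = 31.2864.
Δq = 68.0603 − 37.2727 = 30.7876; wedge = 67 − 31.2864 = 35.7136.
The triangle = ½ × 30.7876 × 35.7136 = $549.77 thousand.

$549.77 thousand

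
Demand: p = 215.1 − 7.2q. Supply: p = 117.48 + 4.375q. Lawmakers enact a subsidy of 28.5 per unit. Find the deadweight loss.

35.09

Competitive equilibrium: 215.1 − 7.2q = 117.48 + 4.375q → q* = 8.4337, p* = 154.3774.
The subsidy lowers effective supply by 28.5: p = 88.98 + 4.375q.
New quantity: 215.1 − 7.2q = 88.98 + 4.375q → q' = 10.8959.
Overproduction Δq = 10.8959 − 8.4337 = 2.4622; wedge = subsidy = 28.5.
The triangle = ½ × 2.4622 × 28.5 = 35.09.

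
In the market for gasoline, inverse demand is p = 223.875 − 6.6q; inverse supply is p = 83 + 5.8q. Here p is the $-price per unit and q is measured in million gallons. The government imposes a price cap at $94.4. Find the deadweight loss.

$547.29 million

Competitive equilibrium: 223.875 − 6.6q = 83 + 5.8q → q* = 11.3609, p* = 148.8931.
At the ceiling p = 94.4, quantity supplied = (94.4 − 83)/5.8 = 1.9655.
Willingness to pay at q' = 1.9655: 223.875 − 6.6·1.9655 = 210.9027.
Δq = 11.3609 − 1.9655 = 9.3954; wedge = 210.9027 − 94.4 = 116.5027.
Deadweight loss = ½ × 9.3954 × 116.5027 = $547.29 million.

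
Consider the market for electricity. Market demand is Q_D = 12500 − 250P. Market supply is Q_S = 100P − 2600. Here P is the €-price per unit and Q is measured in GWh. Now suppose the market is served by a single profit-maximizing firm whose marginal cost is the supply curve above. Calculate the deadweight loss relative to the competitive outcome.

In inverse form: demand P = 50 − 0.004Q, supply P = 26 + 0.01Q.
Competitive equilibrium: 50 − 0.004Q = 26 + 0.01Q → Q* = 1714.28571, P* = 43.14286.
Marginal revenue: MR = 50 − 0.008Q. Set MR = MC: 50 − 0.008Q = 26 + 0.01Q → Q_m = 1333.33333.
Price P_m = 50 − 0.004·1333.33333 = 44.66667; MC(Q_m) = 26 + 0.01·1333.33333 = 39.33333.
Competitive Q* = 1714.28571, so ΔQ = 380.95238; wedge = 44.66667 − 39.33333 = 5.33334.
The triangle = ½ × 380.95238 × 5.33334 = €1015.87.

€1015.87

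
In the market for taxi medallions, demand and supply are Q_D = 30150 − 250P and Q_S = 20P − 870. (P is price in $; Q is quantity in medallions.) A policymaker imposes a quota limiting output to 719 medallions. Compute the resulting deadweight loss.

$13563.88

In inverse form: demand P = 120.6 − 0.004Q, supply P = 43.5 + 0.05Q.
Competitive equilibrium: 120.6 − 0.004Q = 43.5 + 0.05Q → Q* = 1427.7778, P* = 114.8889.
At Q = 719: demand price = 120.6 − 0.004·719 = 117.724; supply price = 43.5 + 0.05·719 = 79.45.
ΔQ = 1427.7778 − 719 = 708.7778; wedge = 117.724 − 79.45 = 38.274.
The triangle = ½ × 708.7778 × 38.274 = $13563.88.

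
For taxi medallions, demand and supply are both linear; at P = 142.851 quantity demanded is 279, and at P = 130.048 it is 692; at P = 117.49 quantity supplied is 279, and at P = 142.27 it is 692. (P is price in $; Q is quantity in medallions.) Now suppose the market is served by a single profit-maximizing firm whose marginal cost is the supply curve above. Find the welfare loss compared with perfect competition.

Demand slope = (130.048 − 142.851)/(692 − 279) = −0.031, so P = 151.5 − 0.031Q.
Supply slope = (142.27 − 117.49)/(692 − 279) = 0.06, so P = 100.75 + 0.06Q.
Competitive equilibrium: 151.5 − 0.031Q = 100.75 + 0.06Q → Q* = 557.6923, P* = 134.2115.
Marginal revenue: MR = 151.5 − 0.062Q. Set MR = MC: 151.5 − 0.062Q = 100.75 + 0.06Q → Q_m = 415.9836.
Price P_m = 151.5 − 0.031·415.9836 = 138.6045; MC(Q_m) = 100.75 + 0.06·415.9836 = 125.709.
Competitive Q* = 557.6923, so ΔQ = 141.7087; wedge = 138.6045 − 125.709 = 12.8955.
DWL = ½ × 141.7087 × 12.8955 = $913.70.

$913.70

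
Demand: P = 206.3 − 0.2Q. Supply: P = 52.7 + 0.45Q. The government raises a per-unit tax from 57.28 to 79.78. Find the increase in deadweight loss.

2372.19

Competitive equilibrium: 206.3 − 0.2Q = 52.7 + 0.45Q → Q* = 236.3077, P* = 159.0385.
For a per-unit tax t: ΔQ = t/0.65, so DWL = ½·t·(t/0.65) = t²/1.3.
At t = 57.28: DWL = 2523.845. At t = 79.78: DWL = 4896.037.
Increase = 4896.037 − 2523.845 = 2372.19.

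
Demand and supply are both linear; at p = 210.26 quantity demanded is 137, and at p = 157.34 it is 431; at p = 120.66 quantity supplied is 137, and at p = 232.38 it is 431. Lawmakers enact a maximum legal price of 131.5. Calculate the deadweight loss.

4839.89

Demand slope = (157.34 − 210.26)/(431 − 137) = −0.18, so p = 234.92 − 0.18q.
Supply slope = (232.38 − 120.66)/(431 − 137) = 0.38, so p = 68.6 + 0.38q.
Competitive equilibrium: 234.92 − 0.18q = 68.6 + 0.38q → q* = 297, p* = 181.46.
At the ceiling p = 131.5, quantity supplied = (131.5 − 68.6)/0.38 = 165.52632.
Willingness to pay at q' = 165.52632: 234.92 − 0.18·165.52632 = 205.12526.
Δq = 297 − 165.52632 = 131.47368; wedge = 205.12526 − 131.5 = 73.62526.
The triangle = ½ × 131.47368 × 73.62526 = 4839.89.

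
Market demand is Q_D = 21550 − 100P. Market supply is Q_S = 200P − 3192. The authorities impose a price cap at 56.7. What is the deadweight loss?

In inverse form: demand P = 215.5 − 0.01Q, supply P = 15.96 + 0.005Q.
Competitive equilibrium: 215.5 − 0.01Q = 15.96 + 0.005Q → Q* = 13302.6667, P* = 82.4733.
At the ceiling P = 56.7, quantity supplied = (56.7 − 15.96)/0.005 = 8148.
Willingness to pay at Q' = 8148: 215.5 − 0.01·8148 = 134.02.
ΔQ = 13302.6667 − 8148 = 5154.6667; wedge = 134.02 − 56.7 = 77.32.
The triangle = ½ × 5154.6667 × 77.32 = 199279.41.

199279.41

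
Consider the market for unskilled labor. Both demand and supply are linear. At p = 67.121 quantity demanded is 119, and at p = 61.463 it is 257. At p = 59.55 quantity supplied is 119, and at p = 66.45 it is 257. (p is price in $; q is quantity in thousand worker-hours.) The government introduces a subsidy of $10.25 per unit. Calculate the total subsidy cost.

$3227.06 thousand

Demand slope = (61.463 − 67.121)/(257 − 119) = −0.041, so p = 72 − 0.041q.
Supply slope = (66.45 − 59.55)/(257 − 119) = 0.05, so p = 53.6 + 0.05q.
Competitive equilibrium: 72 − 0.041q = 53.6 + 0.05q → q* = 202.1978, p* = 63.7099.
The subsidy lowers effective supply by 10.25: p = 43.35 + 0.05q.
New quantity: 72 − 0.041q = 43.35 + 0.05q → q' = 314.8352.
Total subsidy cost = 10.25 × 314.8352 = $3227.06 thousand.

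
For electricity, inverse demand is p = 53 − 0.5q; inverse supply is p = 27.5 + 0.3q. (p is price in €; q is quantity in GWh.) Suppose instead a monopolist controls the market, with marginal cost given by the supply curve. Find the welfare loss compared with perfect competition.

Competitive equilibrium: 53 − 0.5q = 27.5 + 0.3q → q* = 31.875, p* = 37.0625.
Marginal revenue: MR = 53 − q. Set MR = MC: 53 − q = 27.5 + 0.3q → q_m = 19.6154.
Price p_m = 53 − 0.5·19.6154 = 43.1923; MC(q_m) = 27.5 + 0.3·19.6154 = 33.3846.
Competitive q* = 31.875, so Δq = 12.2596; wedge = 43.1923 − 33.3846 = 9.8077.
The triangle = ½ × 12.2596 × 9.8077 = €60.12.

€60.12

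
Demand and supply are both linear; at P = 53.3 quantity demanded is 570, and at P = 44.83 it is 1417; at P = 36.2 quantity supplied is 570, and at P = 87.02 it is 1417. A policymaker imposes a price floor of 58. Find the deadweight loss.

17857.14

Demand slope = (44.83 − 53.3)/(1417 − 570) = −0.01, so P = 59 − 0.01Q.
Supply slope = (87.02 − 36.2)/(1417 − 570) = 0.06, so P = 2 + 0.06Q.
Competitive equilibrium: 59 − 0.01Q = 2 + 0.06Q → Q* = 814.2857, P* = 50.8571.
At the floor P = 58, quantity demanded = (59 − 58)/0.01 = 100.
Sellers' marginal cost at Q' = 100: 2 + 0.06·100 = 8.
ΔQ = 814.2857 − 100 = 714.2857; wedge = 58 − 8 = 50.
Deadweight loss = ½ × 714.2857 × 50 = 17857.14.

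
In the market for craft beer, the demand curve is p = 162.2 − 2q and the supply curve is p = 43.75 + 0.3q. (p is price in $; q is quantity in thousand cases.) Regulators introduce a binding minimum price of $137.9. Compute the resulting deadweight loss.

$1780.69 thousand

Competitive equilibrium: 162.2 − 2q = 43.75 + 0.3q → q* = 51.5, p* = 59.2.
At the floor p = 137.9, quantity demanded = (162.2 − 137.9)/2 = 12.15.
Sellers' marginal cost at q' = 12.15: 43.75 + 0.3·12.15 = 47.395.
Δq = 51.5 − 12.15 = 39.35; wedge = 137.9 − 47.395 = 90.505.
Welfare loss = ½ × 39.35 × 90.505 = $1780.69 thousand.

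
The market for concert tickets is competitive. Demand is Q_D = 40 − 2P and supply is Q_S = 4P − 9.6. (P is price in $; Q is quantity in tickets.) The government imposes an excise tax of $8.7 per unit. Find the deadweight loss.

$50.46

In inverse form: demand P = 20 − 0.5Q, supply P = 2.4 + 0.25Q.
Competitive equilibrium: 20 − 0.5Q = 2.4 + 0.25Q → Q* = 23.4667, P* = 8.2667.
With the tax, the buyer price exceeds the seller price by 8.7: (20 − 0.5Q) − (2.4 + 0.25Q) = 8.7 → Q' = 11.8667.
ΔQ = 23.4667 − 11.8667 = 11.6; the wedge equals the tax, 8.7.
Deadweight loss = ½ × 11.6 × 8.7 = $50.46.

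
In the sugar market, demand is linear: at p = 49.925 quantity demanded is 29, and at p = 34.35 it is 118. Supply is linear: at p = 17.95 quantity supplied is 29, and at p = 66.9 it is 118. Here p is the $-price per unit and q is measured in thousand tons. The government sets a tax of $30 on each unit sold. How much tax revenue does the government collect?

Demand slope = (34.35 − 49.925)/(118 − 29) = −0.175, so p = 55 − 0.175q.
Supply slope = (66.9 − 17.95)/(118 − 29) = 0.55, so p = 2 + 0.55q.
Competitive equilibrium: 55 − 0.175q = 2 + 0.55q → q* = 73.1034, p* = 42.2069.
With the tax, the buyer price exceeds the seller price by 30: (55 − 0.175q) − (2 + 0.55q) = 30 → q' = 31.7241.
Tax revenue = 30 × 31.7241 = $951.72 thousand.

$951.72 thousand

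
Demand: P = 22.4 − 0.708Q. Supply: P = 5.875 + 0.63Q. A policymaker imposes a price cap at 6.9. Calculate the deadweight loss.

Competitive equilibrium: 22.4 − 0.708Q = 5.875 + 0.63Q → Q* = 12.3505, P* = 13.6558.
At the ceiling P = 6.9, quantity supplied = (6.9 − 5.875)/0.63 = 1.627.
Willingness to pay at Q' = 1.627: 22.4 − 0.708·1.627 = 21.2481.
ΔQ = 12.3505 − 1.627 = 10.7235; wedge = 21.2481 − 6.9 = 14.3481.
Deadweight loss = ½ × 10.7235 × 14.3481 = 76.93.

76.93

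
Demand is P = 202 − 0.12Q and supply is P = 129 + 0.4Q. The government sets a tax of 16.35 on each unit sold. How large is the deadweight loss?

Competitive equilibrium: 202 − 0.12Q = 129 + 0.4Q → Q* = 140.3846, P* = 185.1538.
With the tax, the buyer price exceeds the seller price by 16.35: (202 − 0.12Q) − (129 + 0.4Q) = 16.35 → Q' = 108.9423.
ΔQ = 140.3846 − 108.9423 = 31.4423; the wedge equals the tax, 16.35.
Deadweight loss = ½ × 31.4423 × 16.35 = 257.04.

257.04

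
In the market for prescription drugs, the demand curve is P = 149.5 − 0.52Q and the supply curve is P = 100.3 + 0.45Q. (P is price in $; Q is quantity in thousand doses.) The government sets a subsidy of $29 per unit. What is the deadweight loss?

Competitive equilibrium: 149.5 − 0.52Q = 100.3 + 0.45Q → Q* = 50.7216, P* = 123.1247.
The subsidy lowers effective supply by 29: P = 71.3 + 0.45Q.
New quantity: 149.5 − 0.52Q = 71.3 + 0.45Q → Q' = 80.6186.
Overproduction ΔQ = 80.6186 − 50.7216 = 29.897; wedge = subsidy = 29.
Deadweight loss = ½ × 29.897 × 29 = $433.51 thousand.

$433.51 thousand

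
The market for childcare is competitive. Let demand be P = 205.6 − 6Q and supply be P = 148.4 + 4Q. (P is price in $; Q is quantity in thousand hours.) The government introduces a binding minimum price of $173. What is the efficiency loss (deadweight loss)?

$0.41 thousand

Competitive equilibrium: 205.6 − 6Q = 148.4 + 4Q → Q* = 5.72, P* = 171.28.
At the floor P = 173, quantity demanded = (205.6 − 173)/6 = 5.4333.
Sellers' marginal cost at Q' = 5.4333: 148.4 + 4·5.4333 = 170.1332.
ΔQ = 5.72 − 5.4333 = 0.2867; wedge = 173 − 170.1332 = 2.8668.
DWL = ½ × 0.2867 × 2.8668 = $0.41 thousand.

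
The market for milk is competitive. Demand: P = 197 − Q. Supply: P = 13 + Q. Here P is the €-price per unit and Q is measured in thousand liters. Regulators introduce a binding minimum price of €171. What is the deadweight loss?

Competitive equilibrium: 197 − Q = 13 + Q → Q* = 92, P* = 105.
At the floor P = 171, quantity demanded = (197 − 171)/1 = 26.
Sellers' marginal cost at Q' = 26: 13 + 1·26 = 39.
ΔQ = 92 − 26 = 66; wedge = 171 − 39 = 132.
The triangle = ½ × 66 × 132 = €4356 thousand.

€4356 thousand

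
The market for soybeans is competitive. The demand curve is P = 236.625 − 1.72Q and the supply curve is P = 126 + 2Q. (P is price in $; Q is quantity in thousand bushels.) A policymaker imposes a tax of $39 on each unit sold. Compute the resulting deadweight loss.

Competitive equilibrium: 236.625 − 1.72Q = 126 + 2Q → Q* = 29.7379, P* = 185.4758.
With the tax, the buyer price exceeds the seller price by 39: (236.625 − 1.72Q) − (126 + 2Q) = 39 → Q' = 19.254.
ΔQ = 29.7379 − 19.254 = 10.4839; the wedge equals the tax, 39.
DWL = ½ × 10.4839 × 39 = $204.44 thousand.

$204.44 thousand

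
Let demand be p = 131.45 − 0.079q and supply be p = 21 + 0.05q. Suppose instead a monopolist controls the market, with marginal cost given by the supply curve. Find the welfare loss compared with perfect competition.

Competitive equilibrium: 131.45 − 0.079q = 21 + 0.05q → q* = 856.20155, p* = 63.81008.
Marginal revenue: MR = 131.45 − 0.158q. Set MR = MC: 131.45 − 0.158q = 21 + 0.05q → q_m = 531.00962.
Price p_m = 131.45 − 0.079·531.00962 = 89.50024; MC(q_m) = 21 + 0.05·531.00962 = 47.55048.
Competitive q* = 856.20155, so Δq = 325.19193; wedge = 89.50024 − 47.55048 = 41.94976.
The triangle = ½ × 325.19193 × 41.94976 = 6820.86.

6820.86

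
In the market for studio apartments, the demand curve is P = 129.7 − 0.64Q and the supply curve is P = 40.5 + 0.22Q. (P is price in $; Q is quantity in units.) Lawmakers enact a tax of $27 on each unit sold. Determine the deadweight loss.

Competitive equilibrium: 129.7 − 0.64Q = 40.5 + 0.22Q → Q* = 103.7209, P* = 63.3186.
With the tax, the buyer price exceeds the seller price by 27: (129.7 − 0.64Q) − (40.5 + 0.22Q) = 27 → Q' = 72.3256.
ΔQ = 103.7209 − 72.3256 = 31.3953; the wedge equals the tax, 27.
Welfare loss = ½ × 31.3953 × 27 = $423.84.

$423.84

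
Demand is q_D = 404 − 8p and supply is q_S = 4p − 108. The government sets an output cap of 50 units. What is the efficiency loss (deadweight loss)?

In inverse form: demand p = 50.5 − 0.125q, supply p = 27 + 0.25q.
Competitive equilibrium: 50.5 − 0.125q = 27 + 0.25q → q* = 62.6667, p* = 42.6667.
At q = 50: demand price = 50.5 − 0.125·50 = 44.25; supply price = 27 + 0.25·50 = 39.5.
Δq = 62.6667 − 50 = 12.6667; wedge = 44.25 − 39.5 = 4.75.
Welfare loss = ½ × 12.6667 × 4.75 = 30.08.

30.08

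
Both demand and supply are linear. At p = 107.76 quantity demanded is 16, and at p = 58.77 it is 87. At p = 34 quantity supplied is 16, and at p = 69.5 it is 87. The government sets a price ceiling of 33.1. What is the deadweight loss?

2420.64

Demand slope = (58.77 − 107.76)/(87 − 16) = −0.69, so p = 118.8 − 0.69q.
Supply slope = (69.5 − 34)/(87 − 16) = 0.5, so p = 26 + 0.5q.
Competitive equilibrium: 118.8 − 0.69q = 26 + 0.5q → q* = 77.9832, p* = 64.9916.
At the ceiling p = 33.1, quantity supplied = (33.1 − 26)/0.5 = 14.2.
Willingness to pay at q' = 14.2: 118.8 − 0.69·14.2 = 109.002.
Δq = 77.9832 − 14.2 = 63.7832; wedge = 109.002 − 33.1 = 75.902.
Welfare loss = ½ × 63.7832 × 75.902 = 2420.64.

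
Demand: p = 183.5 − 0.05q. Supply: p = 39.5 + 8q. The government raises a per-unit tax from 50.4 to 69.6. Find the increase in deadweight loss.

Competitive equilibrium: 183.5 − 0.05q = 39.5 + 8q → q* = 17.8882, p* = 182.6056.
For a per-unit tax t: Δq = t/8.05, so DWL = ½·t·(t/8.05) = t²/16.1.
At t = 50.4: DWL = 157.774. At t = 69.6: DWL = 300.88.
Increase = 300.88 − 157.774 = 143.11.

143.11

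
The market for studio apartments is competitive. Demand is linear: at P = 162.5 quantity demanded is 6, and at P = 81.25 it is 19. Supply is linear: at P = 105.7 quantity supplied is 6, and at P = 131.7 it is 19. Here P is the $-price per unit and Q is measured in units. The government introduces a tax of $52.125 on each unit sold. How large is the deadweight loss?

$164.67

Demand slope = (81.25 − 162.5)/(19 − 6) = −6.25, so P = 200 − 6.25Q.
Supply slope = (131.7 − 105.7)/(19 − 6) = 2, so P = 93.7 + 2Q.
Competitive equilibrium: 200 − 6.25Q = 93.7 + 2Q → Q* = 12.8848, P* = 119.4697.
With the tax, the buyer price exceeds the seller price by 52.125: (200 − 6.25Q) − (93.7 + 2Q) = 52.125 → Q' = 6.5667.
ΔQ = 12.8848 − 6.5667 = 6.3181; the wedge equals the tax, 52.125.
The triangle = ½ × 6.3181 × 52.125 = $164.67.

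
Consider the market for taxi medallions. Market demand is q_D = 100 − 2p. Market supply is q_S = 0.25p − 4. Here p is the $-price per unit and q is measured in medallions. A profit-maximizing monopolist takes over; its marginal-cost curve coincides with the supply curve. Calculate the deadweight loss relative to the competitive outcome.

$1.28

In inverse form: demand p = 50 − 0.5q, supply p = 16 + 4q.
Competitive equilibrium: 50 − 0.5q = 16 + 4q → q* = 7.5556, p* = 46.2222.
Marginal revenue: MR = 50 − q. Set MR = MC: 50 − q = 16 + 4q → q_m = 6.8.
Price p_m = 50 − 0.5·6.8 = 46.6; MC(q_m) = 16 + 4·6.8 = 43.2.
Competitive q* = 7.5556, so Δq = 0.7556; wedge = 46.6 − 43.2 = 3.4.
Deadweight loss = ½ × 0.7556 × 3.4 = $1.28.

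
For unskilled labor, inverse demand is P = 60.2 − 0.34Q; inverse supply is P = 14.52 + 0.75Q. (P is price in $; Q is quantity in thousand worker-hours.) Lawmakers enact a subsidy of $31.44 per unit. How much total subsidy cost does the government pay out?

Competitive equilibrium: 60.2 − 0.34Q = 14.52 + 0.75Q → Q* = 41.9083, P* = 45.9512.
The subsidy lowers effective supply by 31.44: P = 0.75Q − 16.92.
New quantity: 60.2 − 0.34Q = 0.75Q − 16.92 → Q' = 70.7523.
Total subsidy cost = 31.44 × 70.7523 = $2224.45 thousand.

$2224.45 thousand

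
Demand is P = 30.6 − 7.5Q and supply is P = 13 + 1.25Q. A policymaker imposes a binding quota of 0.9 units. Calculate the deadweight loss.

5.40

Competitive equilibrium: 30.6 − 7.5Q = 13 + 1.25Q → Q* = 2.0114, P* = 15.5143.
At Q = 0.9: demand price = 30.6 − 7.5·0.9 = 23.85; supply price = 13 + 1.25·0.9 = 14.125.
ΔQ = 2.0114 − 0.9 = 1.1114; wedge = 23.85 − 14.125 = 9.725.
The triangle = ½ × 1.1114 × 9.725 = 5.40.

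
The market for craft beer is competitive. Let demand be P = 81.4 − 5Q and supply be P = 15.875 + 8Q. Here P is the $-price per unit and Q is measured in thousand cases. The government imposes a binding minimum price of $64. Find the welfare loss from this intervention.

Competitive equilibrium: 81.4 − 5Q = 15.875 + 8Q → Q* = 5.0404, P* = 56.1981.
At the floor P = 64, quantity demanded = (81.4 − 64)/5 = 3.48.
Sellers' marginal cost at Q' = 3.48: 15.875 + 8·3.48 = 43.715.
ΔQ = 5.0404 − 3.48 = 1.5604; wedge = 64 − 43.715 = 20.285.
DWL = ½ × 1.5604 × 20.285 = $15.83 thousand.

$15.83 thousand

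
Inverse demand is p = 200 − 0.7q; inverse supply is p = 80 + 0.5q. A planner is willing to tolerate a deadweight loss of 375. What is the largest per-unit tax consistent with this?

30

Competitive equilibrium: 200 − 0.7q = 80 + 0.5q → q* = 100, p* = 130.
A tax t gives Δq = t/1.2 and wedge t, so DWL = t²/2.4.
t²/2.4 = 375 → t² = 900 → t = 30.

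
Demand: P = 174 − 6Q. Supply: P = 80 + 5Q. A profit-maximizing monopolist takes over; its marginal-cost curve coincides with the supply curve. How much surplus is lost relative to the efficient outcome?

50.03

Competitive equilibrium: 174 − 6Q = 80 + 5Q → Q* = 8.5455, P* = 122.7273.
Marginal revenue: MR = 174 − 12Q. Set MR = MC: 174 − 12Q = 80 + 5Q → Q_m = 5.5294.
Price P_m = 174 − 6·5.5294 = 140.8236; MC(Q_m) = 80 + 5·5.5294 = 107.647.
Competitive Q* = 8.5455, so ΔQ = 3.0161; wedge = 140.8236 − 107.647 = 33.1766.
DWL = ½ × 3.0161 × 33.1766 = 50.03.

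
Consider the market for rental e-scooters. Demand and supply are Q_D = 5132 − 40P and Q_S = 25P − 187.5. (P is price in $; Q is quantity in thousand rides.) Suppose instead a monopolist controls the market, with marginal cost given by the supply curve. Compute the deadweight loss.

$8661.35 thousand

In inverse form: demand P = 128.3 − 0.025Q, supply P = 7.5 + 0.04Q.
Competitive equilibrium: 128.3 − 0.025Q = 7.5 + 0.04Q → Q* = 1858.46154, P* = 81.83846.
Marginal revenue: MR = 128.3 − 0.05Q. Set MR = MC: 128.3 − 0.05Q = 7.5 + 0.04Q → Q_m = 1342.22222.
Price P_m = 128.3 − 0.025·1342.22222 = 94.74444; MC(Q_m) = 7.5 + 0.04·1342.22222 = 61.18889.
Competitive Q* = 1858.46154, so ΔQ = 516.23932; wedge = 94.74444 − 61.18889 = 33.55555.
Welfare loss = ½ × 516.23932 × 33.55555 = $8661.35 thousand.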